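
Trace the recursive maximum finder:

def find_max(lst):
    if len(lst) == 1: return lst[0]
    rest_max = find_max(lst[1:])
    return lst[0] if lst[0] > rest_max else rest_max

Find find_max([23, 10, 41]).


find_max([23, 10, 41]): compare 23 with find_max([10, 41])
find_max([10, 41]): compare 10 with find_max([41])
find_max([41]) = 41  (base case)
Compare 10 with 41 -> 41
Compare 23 with 41 -> 41

41


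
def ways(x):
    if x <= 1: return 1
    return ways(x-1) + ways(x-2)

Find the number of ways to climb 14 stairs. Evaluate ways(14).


Building up from base cases:
ways(0) = 1
ways(1) = 1
ways(2) = ways(1) + ways(0) = 1 + 1 = 2
ways(3) = ways(2) + ways(1) = 2 + 1 = 3
ways(4) = ways(3) + ways(2) = 3 + 2 = 5
ways(5) = ways(4) + ways(3) = 5 + 3 = 8
ways(6) = ways(5) + ways(4) = 8 + 5 = 13
ways(7) = ways(6) + ways(5) = 13 + 8 = 21
ways(8) = ways(7) + ways(6) = 21 + 13 = 34
ways(9) = ways(8) + ways(7) = 34 + 21 = 55
ways(10) = ways(9) + ways(8) = 55 + 34 = 89
ways(11) = ways(10) + ways(9) = 89 + 55 = 144
ways(12) = ways(11) + ways(10) = 144 + 89 = 233
ways(13) = ways(12) + ways(11) = 233 + 144 = 377
ways(14) = ways(13) + ways(12) = 377 + 233 = 610

610


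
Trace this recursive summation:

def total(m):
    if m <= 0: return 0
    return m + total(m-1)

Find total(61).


total(61)
= 61 + 60 + 59 + 58 + 57 + 56 + 55 + 54 + 53 + 52 + 51 + 50 + 49 + 48 + 47 + 46 + 45 + 44 + 43 + 42 + 41 + 40 + 39 + 38 + 37 + 36 + 35 + 34 + 33 + 32 + 31 + 30 + 29 + 28 + 27 + 26 + 25 + 24 + 23 + 22 + 21 + 20 + 19 + 18 + 17 + 16 + 15 + 14 + 13 + 12 + 11 + 10 + 9 + 8 + 7 + 6 + 5 + 4 + 3 + 2 + 1 + total(0)
= 61 + 60 + 59 + 58 + 57 + 56 + 55 + 54 + 53 + 52 + 51 + 50 + 49 + 48 + 47 + 46 + 45 + 44 + 43 + 42 + 41 + 40 + 39 + 38 + 37 + 36 + 35 + 34 + 33 + 32 + 31 + 30 + 29 + 28 + 27 + 26 + 25 + 24 + 23 + 22 + 21 + 20 + 19 + 18 + 17 + 16 + 15 + 14 + 13 + 12 + 11 + 10 + 9 + 8 + 7 + 6 + 5 + 4 + 3 + 2 + 1 + 0
= 1891

1891


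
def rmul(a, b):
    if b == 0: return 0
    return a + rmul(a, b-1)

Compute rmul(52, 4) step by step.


rmul(52, 4) = 52 + rmul(52, 3)
rmul(52, 3) = 52 + rmul(52, 2)
rmul(52, 2) = 52 + rmul(52, 1)
rmul(52, 1) = 52 + rmul(52, 0)
rmul(52, 0) = 0  (base case)
Total: 52 + 52 + 52 + 52 + 0 = 208

208


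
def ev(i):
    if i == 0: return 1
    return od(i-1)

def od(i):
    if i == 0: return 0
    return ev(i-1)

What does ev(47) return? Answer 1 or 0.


ev(47) = od(46)
od(46) = ev(45)
ev(45) = od(44)
od(44) = ev(43)
ev(43) = od(42)
od(42) = ev(41)
ev(41) = od(40)
od(40) = ev(39)
ev(39) = od(38)
od(38) = ev(37)
ev(37) = od(36)
od(36) = ev(35)
ev(35) = od(34)
od(34) = ev(33)
ev(33) = od(32)
od(32) = ev(31)
ev(31) = od(30)
od(30) = ev(29)
ev(29) = od(28)
od(28) = ev(27)
ev(27) = od(26)
od(26) = ev(25)
ev(25) = od(24)
od(24) = ev(23)
ev(23) = od(22)
od(22) = ev(21)
ev(21) = od(20)
od(20) = ev(19)
ev(19) = od(18)
od(18) = ev(17)
ev(17) = od(16)
od(16) = ev(15)
ev(15) = od(14)
od(14) = ev(13)
ev(13) = od(12)
od(12) = ev(11)
ev(11) = od(10)
od(10) = ev(9)
ev(9) = od(8)
od(8) = ev(7)
ev(7) = od(6)
od(6) = ev(5)
ev(5) = od(4)
od(4) = ev(3)
ev(3) = od(2)
od(2) = ev(1)
ev(1) = od(0)
od(0) = 0  (base case)
Result: 0

0


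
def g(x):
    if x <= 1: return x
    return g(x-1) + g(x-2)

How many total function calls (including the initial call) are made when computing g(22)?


Let C(n) = total calls for g(n)
C(0) = 1, C(1) = 1
C(2) = 1 + C(1) + C(0) = 1 + 1 + 1 = 3
C(3) = 1 + C(2) + C(1) = 1 + 3 + 1 = 5
C(4) = 1 + C(3) + C(2) = 1 + 5 + 3 = 9
C(5) = 1 + C(4) + C(3) = 1 + 9 + 5 = 15
C(6) = 1 + C(5) + C(4) = 1 + 15 + 9 = 25
C(7) = 1 + C(6) + C(5) = 1 + 25 + 15 = 41
C(8) = 1 + C(7) + C(6) = 1 + 41 + 25 = 67
C(9) = 1 + C(8) + C(7) = 1 + 67 + 41 = 109
C(10) = 1 + C(9) + C(8) = 1 + 109 + 67 = 177
C(11) = 1 + C(10) + C(9) = 1 + 177 + 109 = 287
C(12) = 1 + C(11) + C(10) = 1 + 287 + 177 = 465
C(13) = 1 + C(12) + C(11) = 1 + 465 + 287 = 753
C(14) = 1 + C(13) + C(12) = 1 + 753 + 465 = 1219
C(15) = 1 + C(14) + C(13) = 1 + 1219 + 753 = 1973
C(16) = 1 + C(15) + C(14) = 1 + 1973 + 1219 = 3193
C(17) = 1 + C(16) + C(15) = 1 + 3193 + 1973 = 5167
C(18) = 1 + C(17) + C(16) = 1 + 5167 + 3193 = 8361
C(19) = 1 + C(18) + C(17) = 1 + 8361 + 5167 = 13529
C(20) = 1 + C(19) + C(18) = 1 + 13529 + 8361 = 21891
C(21) = 1 + C(20) + C(19) = 1 + 21891 + 13529 = 35421
C(22) = 1 + C(21) + C(20) = 1 + 35421 + 21891 = 57313

57313


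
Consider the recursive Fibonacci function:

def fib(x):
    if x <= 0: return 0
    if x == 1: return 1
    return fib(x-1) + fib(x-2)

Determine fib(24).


Computing fib(24) bottom-up:
fib(0) = 0
fib(1) = 1
fib(2) = fib(1) + fib(0) = 1 + 0 = 1
fib(3) = fib(2) + fib(1) = 1 + 1 = 2
fib(4) = fib(3) + fib(2) = 2 + 1 = 3
fib(5) = fib(4) + fib(3) = 3 + 2 = 5
fib(6) = fib(5) + fib(4) = 5 + 3 = 8
fib(7) = fib(6) + fib(5) = 8 + 5 = 13
fib(8) = fib(7) + fib(6) = 13 + 8 = 21
fib(9) = fib(8) + fib(7) = 21 + 13 = 34
fib(10) = fib(9) + fib(8) = 34 + 21 = 55
fib(11) = fib(10) + fib(9) = 55 + 34 = 89
fib(12) = fib(11) + fib(10) = 89 + 55 = 144
fib(13) = fib(12) + fib(11) = 144 + 89 = 233
fib(14) = fib(13) + fib(12) = 233 + 144 = 377
fib(15) = fib(14) + fib(13) = 377 + 233 = 610
fib(16) = fib(15) + fib(14) = 610 + 377 = 987
fib(17) = fib(16) + fib(15) = 987 + 610 = 1597
fib(18) = fib(17) + fib(16) = 1597 + 987 = 2584
fib(19) = fib(18) + fib(17) = 2584 + 1597 = 4181
fib(20) = fib(19) + fib(18) = 4181 + 2584 = 6765
fib(21) = fib(20) + fib(19) = 6765 + 4181 = 10946
fib(22) = fib(21) + fib(20) = 10946 + 6765 = 17711
fib(23) = fib(22) + fib(21) = 17711 + 10946 = 28657
fib(24) = fib(23) + fib(22) = 28657 + 17711 = 46368

46368


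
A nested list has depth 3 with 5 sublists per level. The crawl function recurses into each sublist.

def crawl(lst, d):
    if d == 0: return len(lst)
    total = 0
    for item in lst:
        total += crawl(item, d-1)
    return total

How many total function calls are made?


At depth 0 (root): 1 call
At depth 1: each of 1 parents calls crawl on 5 children = 5 calls
At depth 2: each of 5 parents calls crawl on 5 children = 25 calls
At depth 3: each of 25 parents calls crawl on 5 children = 125 calls
Total: 1 + 5 + 25 + 125 = 156

156


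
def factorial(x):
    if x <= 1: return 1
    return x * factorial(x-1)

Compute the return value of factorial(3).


factorial(3)
= 3 * factorial(2)
= 3 * 2 * factorial(1)
= 3 * 2 * 1
= 6

6


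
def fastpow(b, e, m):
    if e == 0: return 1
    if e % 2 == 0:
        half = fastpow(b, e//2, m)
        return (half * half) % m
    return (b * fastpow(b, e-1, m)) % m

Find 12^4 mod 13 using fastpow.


fastpow(12, 4, 13): e is even, compute fastpow(12, 2, 13)
  fastpow(12, 2, 13): e is even, compute fastpow(12, 1, 13)
    fastpow(12, 1, 13): e is odd, compute fastpow(12, 0, 13)
      fastpow(12, 0, 13) = 1
    (12 * 1) % 13 = 12
  half=12, (12*12) % 13 = 1
half=1, (1*1) % 13 = 1

1


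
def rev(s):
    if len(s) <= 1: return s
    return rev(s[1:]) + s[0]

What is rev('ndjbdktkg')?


rev('ndjbdktkg') = rev('djbdktkg') + 'n'
rev('djbdktkg') = rev('jbdktkg') + 'd'
rev('jbdktkg') = rev('bdktkg') + 'j'
rev('bdktkg') = rev('dktkg') + 'b'
rev('dktkg') = rev('ktkg') + 'd'
rev('ktkg') = rev('tkg') + 'k'
rev('tkg') = rev('kg') + 't'
rev('kg') = rev('g') + 'k'
rev('g') = 'g'  (base case)
Concatenating: 'g' + 'k' + 't' + 'k' + 'd' + 'b' + 'j' + 'd' + 'n' = 'gktkdbjdn'

gktkdbjdn


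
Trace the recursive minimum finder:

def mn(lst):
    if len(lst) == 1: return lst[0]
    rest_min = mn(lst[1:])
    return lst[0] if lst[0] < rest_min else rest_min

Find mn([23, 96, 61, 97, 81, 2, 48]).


mn([23, 96, 61, 97, 81, 2, 48]): compare 23 with mn([96, 61, 97, 81, 2, 48])
mn([96, 61, 97, 81, 2, 48]): compare 96 with mn([61, 97, 81, 2, 48])
mn([61, 97, 81, 2, 48]): compare 61 with mn([97, 81, 2, 48])
mn([97, 81, 2, 48]): compare 97 with mn([81, 2, 48])
mn([81, 2, 48]): compare 81 with mn([2, 48])
mn([2, 48]): compare 2 with mn([48])
mn([48]) = 48  (base case)
Compare 2 with 48 -> 2
Compare 81 with 2 -> 2
Compare 97 with 2 -> 2
Compare 61 with 2 -> 2
Compare 96 with 2 -> 2
Compare 23 with 2 -> 2

2


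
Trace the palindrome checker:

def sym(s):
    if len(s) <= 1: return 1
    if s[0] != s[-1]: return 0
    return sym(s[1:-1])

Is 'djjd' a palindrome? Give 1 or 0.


sym('djjd'): s[0]='d' == s[-1]='d' -> check sym('jj')
sym('jj'): s[0]='j' == s[-1]='j' -> check sym('')
sym(''): len <= 1 -> return 1  (base case)
Result: 1 (palindrome)

1


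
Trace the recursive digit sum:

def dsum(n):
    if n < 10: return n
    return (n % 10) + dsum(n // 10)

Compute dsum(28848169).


dsum(28848169) = 9 + dsum(2884816)
dsum(2884816) = 6 + dsum(288481)
dsum(288481) = 1 + dsum(28848)
dsum(28848) = 8 + dsum(2884)
dsum(2884) = 4 + dsum(288)
dsum(288) = 8 + dsum(28)
dsum(28) = 8 + dsum(2)
dsum(2) = 2  (base case)
Total: 9 + 6 + 1 + 8 + 4 + 8 + 8 + 2 = 46

46


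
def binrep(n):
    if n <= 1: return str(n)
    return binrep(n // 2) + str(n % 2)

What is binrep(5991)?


binrep(5991) = binrep(2995) + '1'
binrep(2995) = binrep(1497) + '1'
binrep(1497) = binrep(748) + '1'
binrep(748) = binrep(374) + '0'
binrep(374) = binrep(187) + '0'
binrep(187) = binrep(93) + '1'
binrep(93) = binrep(46) + '1'
binrep(46) = binrep(23) + '0'
binrep(23) = binrep(11) + '1'
binrep(11) = binrep(5) + '1'
binrep(5) = binrep(2) + '1'
binrep(2) = binrep(1) + '0'
binrep(1) = '1'  (base case)
Concatenating: '1' + '0' + '1' + '1' + '1' + '0' + '1' + '1' + '0' + '0' + '1' + '1' + '1' = '1011101100111'

1011101100111


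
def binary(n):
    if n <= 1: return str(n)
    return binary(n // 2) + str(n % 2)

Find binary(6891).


binary(6891) = binary(3445) + '1'
binary(3445) = binary(1722) + '1'
binary(1722) = binary(861) + '0'
binary(861) = binary(430) + '1'
binary(430) = binary(215) + '0'
binary(215) = binary(107) + '1'
binary(107) = binary(53) + '1'
binary(53) = binary(26) + '1'
binary(26) = binary(13) + '0'
binary(13) = binary(6) + '1'
binary(6) = binary(3) + '0'
binary(3) = binary(1) + '1'
binary(1) = '1'  (base case)
Concatenating: '1' + '1' + '0' + '1' + '0' + '1' + '1' + '1' + '0' + '1' + '0' + '1' + '1' = '1101011101011'

1101011101011


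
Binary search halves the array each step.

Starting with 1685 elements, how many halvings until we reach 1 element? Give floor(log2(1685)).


1685 / 2 = 842
842 / 2 = 421
421 / 2 = 210
210 / 2 = 105
105 / 2 = 52
52 / 2 = 26
26 / 2 = 13
13 / 2 = 6
6 / 2 = 3
3 / 2 = 1
Reached 1 after 10 halvings

10


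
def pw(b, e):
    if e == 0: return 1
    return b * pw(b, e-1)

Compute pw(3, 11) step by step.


pw(3, 11)
= 3 * pw(3, 10)
= 3 * 3 * pw(3, 9)
= 3 * 3 * 3 * pw(3, 8)
= 3 * 3 * 3 * 3 * pw(3, 7)
= 3 * 3 * 3 * 3 * 3 * pw(3, 6)
= 3 * 3 * 3 * 3 * 3 * 3 * pw(3, 5)
= 3 * 3 * 3 * 3 * 3 * 3 * 3 * pw(3, 4)
= 3 * 3 * 3 * 3 * 3 * 3 * 3 * 3 * pw(3, 3)
= 3 * 3 * 3 * 3 * 3 * 3 * 3 * 3 * 3 * pw(3, 2)
= 3 * 3 * 3 * 3 * 3 * 3 * 3 * 3 * 3 * 3 * pw(3, 1)
= 3 * 3 * 3 * 3 * 3 * 3 * 3 * 3 * 3 * 3 * 3 * pw(3, 0)
= 3 * 3 * 3 * 3 * 3 * 3 * 3 * 3 * 3 * 3 * 3 * 1
= 177147

177147


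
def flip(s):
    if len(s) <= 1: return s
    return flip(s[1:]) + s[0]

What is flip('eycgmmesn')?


flip('eycgmmesn') = flip('ycgmmesn') + 'e'
flip('ycgmmesn') = flip('cgmmesn') + 'y'
flip('cgmmesn') = flip('gmmesn') + 'c'
flip('gmmesn') = flip('mmesn') + 'g'
flip('mmesn') = flip('mesn') + 'm'
flip('mesn') = flip('esn') + 'm'
flip('esn') = flip('sn') + 'e'
flip('sn') = flip('n') + 's'
flip('n') = 'n'  (base case)
Concatenating: 'n' + 's' + 'e' + 'm' + 'm' + 'g' + 'c' + 'y' + 'e' = 'nsemmgcye'

nsemmgcye


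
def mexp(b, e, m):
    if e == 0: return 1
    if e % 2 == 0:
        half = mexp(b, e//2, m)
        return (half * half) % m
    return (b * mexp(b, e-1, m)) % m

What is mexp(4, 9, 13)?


mexp(4, 9, 13): e is odd, compute mexp(4, 8, 13)
  mexp(4, 8, 13): e is even, compute mexp(4, 4, 13)
    mexp(4, 4, 13): e is even, compute mexp(4, 2, 13)
      mexp(4, 2, 13): e is even, compute mexp(4, 1, 13)
        mexp(4, 1, 13): e is odd, compute mexp(4, 0, 13)
          mexp(4, 0, 13) = 1
        (4 * 1) % 13 = 4
      half=4, (4*4) % 13 = 3
    half=3, (3*3) % 13 = 9
  half=9, (9*9) % 13 = 3
(4 * 3) % 13 = 12

12


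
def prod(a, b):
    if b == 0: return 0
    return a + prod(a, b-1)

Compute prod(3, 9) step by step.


prod(3, 9) = 3 + prod(3, 8)
prod(3, 8) = 3 + prod(3, 7)
prod(3, 7) = 3 + prod(3, 6)
prod(3, 6) = 3 + prod(3, 5)
prod(3, 5) = 3 + prod(3, 4)
prod(3, 4) = 3 + prod(3, 3)
prod(3, 3) = 3 + prod(3, 2)
prod(3, 2) = 3 + prod(3, 1)
prod(3, 1) = 3 + prod(3, 0)
prod(3, 0) = 0  (base case)
Total: 3 + 3 + 3 + 3 + 3 + 3 + 3 + 3 + 3 + 0 = 27

27


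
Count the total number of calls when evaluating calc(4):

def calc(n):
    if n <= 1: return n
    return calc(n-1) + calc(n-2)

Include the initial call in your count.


Let C(n) = total calls for calc(n)
C(0) = 1, C(1) = 1
C(2) = 1 + C(1) + C(0) = 1 + 1 + 1 = 3
C(3) = 1 + C(2) + C(1) = 1 + 3 + 1 = 5
C(4) = 1 + C(3) + C(2) = 1 + 5 + 3 = 9

9


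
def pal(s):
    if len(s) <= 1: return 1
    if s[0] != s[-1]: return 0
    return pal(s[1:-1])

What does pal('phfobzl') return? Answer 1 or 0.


pal('phfobzl'): s[0]='p' != s[-1]='l' -> return 0
Result: 0 (not a palindrome)

0


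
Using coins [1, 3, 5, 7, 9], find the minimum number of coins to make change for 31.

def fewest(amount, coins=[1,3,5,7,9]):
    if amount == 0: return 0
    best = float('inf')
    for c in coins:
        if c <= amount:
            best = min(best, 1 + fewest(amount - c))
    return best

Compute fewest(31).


Building up with DP:
fewest(0) = 0
fewest(1) = min(1+fewest(0)=1+0=1) = 1
fewest(2) = min(1+fewest(1)=1+1=2) = 2
fewest(3) = min(1+fewest(2)=1+2=3, 1+fewest(0)=1+0=1) = 1
fewest(4) = min(1+fewest(3)=1+1=2, 1+fewest(1)=1+1=2) = 2
fewest(5) = min(1+fewest(4)=1+2=3, 1+fewest(2)=1+2=3, 1+fewest(0)=1+0=1) = 1
fewest(6) = min(1+fewest(5)=1+1=2, 1+fewest(3)=1+1=2, 1+fewest(1)=1+1=2) = 2
fewest(7) = min(1+fewest(6)=1+2=3, 1+fewest(4)=1+2=3, 1+fewest(2)=1+2=3, 1+fewest(0)=1+0=1) = 1
fewest(8) = min(1+fewest(7)=1+1=2, 1+fewest(5)=1+1=2, 1+fewest(3)=1+1=2, 1+fewest(1)=1+1=2) = 2
fewest(9) = min(1+fewest(8)=1+2=3, 1+fewest(6)=1+2=3, 1+fewest(4)=1+2=3, 1+fewest(2)=1+2=3, 1+fewest(0)=1+0=1) = 1
fewest(10) = min(1+fewest(9)=1+1=2, 1+fewest(7)=1+1=2, 1+fewest(5)=1+1=2, 1+fewest(3)=1+1=2, 1+fewest(1)=1+1=2) = 2
fewest(11) = min(1+fewest(10)=1+2=3, 1+fewest(8)=1+2=3, 1+fewest(6)=1+2=3, 1+fewest(4)=1+2=3, 1+fewest(2)=1+2=3) = 3
fewest(12) = min(1+fewest(11)=1+3=4, 1+fewest(9)=1+1=2, 1+fewest(7)=1+1=2, 1+fewest(5)=1+1=2, 1+fewest(3)=1+1=2) = 2
fewest(13) = min(1+fewest(12)=1+2=3, 1+fewest(10)=1+2=3, 1+fewest(8)=1+2=3, 1+fewest(6)=1+2=3, 1+fewest(4)=1+2=3) = 3
fewest(14) = min(1+fewest(13)=1+3=4, 1+fewest(11)=1+3=4, 1+fewest(9)=1+1=2, 1+fewest(7)=1+1=2, 1+fewest(5)=1+1=2) = 2
fewest(15) = min(1+fewest(14)=1+2=3, 1+fewest(12)=1+2=3, 1+fewest(10)=1+2=3, 1+fewest(8)=1+2=3, 1+fewest(6)=1+2=3) = 3
fewest(16) = min(1+fewest(15)=1+3=4, 1+fewest(13)=1+3=4, 1+fewest(11)=1+3=4, 1+fewest(9)=1+1=2, 1+fewest(7)=1+1=2) = 2
fewest(17) = min(1+fewest(16)=1+2=3, 1+fewest(14)=1+2=3, 1+fewest(12)=1+2=3, 1+fewest(10)=1+2=3, 1+fewest(8)=1+2=3) = 3
fewest(18) = min(1+fewest(17)=1+3=4, 1+fewest(15)=1+3=4, 1+fewest(13)=1+3=4, 1+fewest(11)=1+3=4, 1+fewest(9)=1+1=2) = 2
fewest(19) = min(1+fewest(18)=1+2=3, 1+fewest(16)=1+2=3, 1+fewest(14)=1+2=3, 1+fewest(12)=1+2=3, 1+fewest(10)=1+2=3) = 3
fewest(20) = min(1+fewest(19)=1+3=4, 1+fewest(17)=1+3=4, 1+fewest(15)=1+3=4, 1+fewest(13)=1+3=4, 1+fewest(11)=1+3=4) = 4
fewest(21) = min(1+fewest(20)=1+4=5, 1+fewest(18)=1+2=3, 1+fewest(16)=1+2=3, 1+fewest(14)=1+2=3, 1+fewest(12)=1+2=3) = 3
fewest(22) = min(1+fewest(21)=1+3=4, 1+fewest(19)=1+3=4, 1+fewest(17)=1+3=4, 1+fewest(15)=1+3=4, 1+fewest(13)=1+3=4) = 4
fewest(23) = min(1+fewest(22)=1+4=5, 1+fewest(20)=1+4=5, 1+fewest(18)=1+2=3, 1+fewest(16)=1+2=3, 1+fewest(14)=1+2=3) = 3
fewest(24) = min(1+fewest(23)=1+3=4, 1+fewest(21)=1+3=4, 1+fewest(19)=1+3=4, 1+fewest(17)=1+3=4, 1+fewest(15)=1+3=4) = 4
fewest(25) = min(1+fewest(24)=1+4=5, 1+fewest(22)=1+4=5, 1+fewest(20)=1+4=5, 1+fewest(18)=1+2=3, 1+fewest(16)=1+2=3) = 3
fewest(26) = min(1+fewest(25)=1+3=4, 1+fewest(23)=1+3=4, 1+fewest(21)=1+3=4, 1+fewest(19)=1+3=4, 1+fewest(17)=1+3=4) = 4
fewest(27) = min(1+fewest(26)=1+4=5, 1+fewest(24)=1+4=5, 1+fewest(22)=1+4=5, 1+fewest(20)=1+4=5, 1+fewest(18)=1+2=3) = 3
fewest(28) = min(1+fewest(27)=1+3=4, 1+fewest(25)=1+3=4, 1+fewest(23)=1+3=4, 1+fewest(21)=1+3=4, 1+fewest(19)=1+3=4) = 4
fewest(29) = min(1+fewest(28)=1+4=5, 1+fewest(26)=1+4=5, 1+fewest(24)=1+4=5, 1+fewest(22)=1+4=5, 1+fewest(20)=1+4=5) = 5
fewest(30) = min(1+fewest(29)=1+5=6, 1+fewest(27)=1+3=4, 1+fewest(25)=1+3=4, 1+fewest(23)=1+3=4, 1+fewest(21)=1+3=4) = 4
fewest(31) = min(1+fewest(30)=1+4=5, 1+fewest(28)=1+4=5, 1+fewest(26)=1+4=5, 1+fewest(24)=1+4=5, 1+fewest(22)=1+4=5) = 5

5


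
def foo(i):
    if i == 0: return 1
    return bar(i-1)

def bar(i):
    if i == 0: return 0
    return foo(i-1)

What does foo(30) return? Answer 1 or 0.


foo(30) = bar(29)
bar(29) = foo(28)
foo(28) = bar(27)
bar(27) = foo(26)
foo(26) = bar(25)
bar(25) = foo(24)
foo(24) = bar(23)
bar(23) = foo(22)
foo(22) = bar(21)
bar(21) = foo(20)
foo(20) = bar(19)
bar(19) = foo(18)
foo(18) = bar(17)
bar(17) = foo(16)
foo(16) = bar(15)
bar(15) = foo(14)
foo(14) = bar(13)
bar(13) = foo(12)
foo(12) = bar(11)
bar(11) = foo(10)
foo(10) = bar(9)
bar(9) = foo(8)
foo(8) = bar(7)
bar(7) = foo(6)
foo(6) = bar(5)
bar(5) = foo(4)
foo(4) = bar(3)
bar(3) = foo(2)
foo(2) = bar(1)
bar(1) = foo(0)
foo(0) = 1  (base case)
Result: 1

1


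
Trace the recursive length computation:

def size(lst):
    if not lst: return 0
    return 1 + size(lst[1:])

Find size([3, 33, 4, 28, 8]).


size([3, 33, 4, 28, 8]) = 1 + size([33, 4, 28, 8])
size([33, 4, 28, 8]) = 1 + size([4, 28, 8])
size([4, 28, 8]) = 1 + size([28, 8])
size([28, 8]) = 1 + size([8])
size([8]) = 1 + size([])
size([]) = 0  (base case)
Unwinding: 1 + 1 + 1 + 1 + 1 + 0 = 5

5


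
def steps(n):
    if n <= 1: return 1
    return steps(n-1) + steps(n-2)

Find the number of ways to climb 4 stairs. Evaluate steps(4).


Building up from base cases:
steps(0) = 1
steps(1) = 1
steps(2) = steps(1) + steps(0) = 1 + 1 = 2
steps(3) = steps(2) + steps(1) = 2 + 1 = 3
steps(4) = steps(3) + steps(2) = 3 + 2 = 5

5


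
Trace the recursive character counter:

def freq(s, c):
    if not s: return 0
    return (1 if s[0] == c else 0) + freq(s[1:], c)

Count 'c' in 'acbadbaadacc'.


s[0]='a' != 'c' -> 0
s[0]='c' == 'c' -> 1
s[0]='b' != 'c' -> 0
s[0]='a' != 'c' -> 0
s[0]='d' != 'c' -> 0
s[0]='b' != 'c' -> 0
s[0]='a' != 'c' -> 0
s[0]='a' != 'c' -> 0
s[0]='d' != 'c' -> 0
s[0]='a' != 'c' -> 0
s[0]='c' == 'c' -> 1
s[0]='c' == 'c' -> 1
Sum: 0 + 1 + 0 + 0 + 0 + 0 + 0 + 0 + 0 + 0 + 1 + 1 = 3

3


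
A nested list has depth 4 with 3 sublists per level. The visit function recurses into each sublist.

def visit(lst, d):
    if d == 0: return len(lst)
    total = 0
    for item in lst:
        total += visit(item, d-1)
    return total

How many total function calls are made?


At depth 0 (root): 1 call
At depth 1: each of 1 parents calls visit on 3 children = 3 calls
At depth 2: each of 3 parents calls visit on 3 children = 9 calls
At depth 3: each of 9 parents calls visit on 3 children = 27 calls
At depth 4: each of 27 parents calls visit on 3 children = 81 calls
Total: 1 + 3 + 9 + 27 + 81 = 121

121


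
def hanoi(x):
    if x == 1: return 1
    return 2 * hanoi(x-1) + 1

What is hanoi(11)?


hanoi(11) = 2 * hanoi(10) + 1
hanoi(10) = 2 * hanoi(9) + 1
hanoi(9) = 2 * hanoi(8) + 1
hanoi(8) = 2 * hanoi(7) + 1
hanoi(7) = 2 * hanoi(6) + 1
hanoi(6) = 2 * hanoi(5) + 1
hanoi(5) = 2 * hanoi(4) + 1
hanoi(4) = 2 * hanoi(3) + 1
hanoi(3) = 2 * hanoi(2) + 1
hanoi(2) = 2 * hanoi(1) + 1
hanoi(1) = 1  (base case)
hanoi(2) = 2 * 1 + 1 = 3
hanoi(3) = 2 * 3 + 1 = 7
hanoi(4) = 2 * 7 + 1 = 15
hanoi(5) = 2 * 15 + 1 = 31
hanoi(6) = 2 * 31 + 1 = 63
hanoi(7) = 2 * 63 + 1 = 127
hanoi(8) = 2 * 127 + 1 = 255
hanoi(9) = 2 * 255 + 1 = 511
hanoi(10) = 2 * 511 + 1 = 1023
hanoi(11) = 2 * 1023 + 1 = 2047

2047


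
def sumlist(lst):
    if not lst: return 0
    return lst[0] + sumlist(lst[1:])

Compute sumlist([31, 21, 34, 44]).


sumlist([31, 21, 34, 44]) = 31 + sumlist([21, 34, 44])
sumlist([21, 34, 44]) = 21 + sumlist([34, 44])
sumlist([34, 44]) = 34 + sumlist([44])
sumlist([44]) = 44 + sumlist([])
sumlist([]) = 0  (base case)
Total: 31 + 21 + 34 + 44 + 0 = 130

130


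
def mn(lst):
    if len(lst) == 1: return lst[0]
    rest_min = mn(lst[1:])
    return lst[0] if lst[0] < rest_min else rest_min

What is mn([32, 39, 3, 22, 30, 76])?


mn([32, 39, 3, 22, 30, 76]): compare 32 with mn([39, 3, 22, 30, 76])
mn([39, 3, 22, 30, 76]): compare 39 with mn([3, 22, 30, 76])
mn([3, 22, 30, 76]): compare 3 with mn([22, 30, 76])
mn([22, 30, 76]): compare 22 with mn([30, 76])
mn([30, 76]): compare 30 with mn([76])
mn([76]) = 76  (base case)
Compare 30 with 76 -> 30
Compare 22 with 30 -> 22
Compare 3 with 22 -> 3
Compare 39 with 3 -> 3
Compare 32 with 3 -> 3

3


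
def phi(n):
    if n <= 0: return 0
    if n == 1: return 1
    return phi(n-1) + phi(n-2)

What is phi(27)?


Computing phi(27) bottom-up:
phi(0) = 0
phi(1) = 1
phi(2) = phi(1) + phi(0) = 1 + 0 = 1
phi(3) = phi(2) + phi(1) = 1 + 1 = 2
phi(4) = phi(3) + phi(2) = 2 + 1 = 3
phi(5) = phi(4) + phi(3) = 3 + 2 = 5
phi(6) = phi(5) + phi(4) = 5 + 3 = 8
phi(7) = phi(6) + phi(5) = 8 + 5 = 13
phi(8) = phi(7) + phi(6) = 13 + 8 = 21
phi(9) = phi(8) + phi(7) = 21 + 13 = 34
phi(10) = phi(9) + phi(8) = 34 + 21 = 55
phi(11) = phi(10) + phi(9) = 55 + 34 = 89
phi(12) = phi(11) + phi(10) = 89 + 55 = 144
phi(13) = phi(12) + phi(11) = 144 + 89 = 233
phi(14) = phi(13) + phi(12) = 233 + 144 = 377
phi(15) = phi(14) + phi(13) = 377 + 233 = 610
phi(16) = phi(15) + phi(14) = 610 + 377 = 987
phi(17) = phi(16) + phi(15) = 987 + 610 = 1597
phi(18) = phi(17) + phi(16) = 1597 + 987 = 2584
phi(19) = phi(18) + phi(17) = 2584 + 1597 = 4181
phi(20) = phi(19) + phi(18) = 4181 + 2584 = 6765
phi(21) = phi(20) + phi(19) = 6765 + 4181 = 10946
phi(22) = phi(21) + phi(20) = 10946 + 6765 = 17711
phi(23) = phi(22) + phi(21) = 17711 + 10946 = 28657
phi(24) = phi(23) + phi(22) = 28657 + 17711 = 46368
phi(25) = phi(24) + phi(23) = 46368 + 28657 = 75025
phi(26) = phi(25) + phi(24) = 75025 + 46368 = 121393
phi(27) = phi(26) + phi(25) = 121393 + 75025 = 196418

196418


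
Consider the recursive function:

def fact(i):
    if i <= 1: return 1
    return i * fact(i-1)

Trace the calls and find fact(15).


fact(15)
= 15 * fact(14)
= 15 * 14 * fact(13)
= 15 * 14 * 13 * fact(12)
= 15 * 14 * 13 * 12 * fact(11)
= 15 * 14 * 13 * 12 * 11 * fact(10)
= 15 * 14 * 13 * 12 * 11 * 10 * fact(9)
= 15 * 14 * 13 * 12 * 11 * 10 * 9 * fact(8)
= 15 * 14 * 13 * 12 * 11 * 10 * 9 * 8 * fact(7)
= 15 * 14 * 13 * 12 * 11 * 10 * 9 * 8 * 7 * fact(6)
= 15 * 14 * 13 * 12 * 11 * 10 * 9 * 8 * 7 * 6 * fact(5)
= 15 * 14 * 13 * 12 * 11 * 10 * 9 * 8 * 7 * 6 * 5 * fact(4)
= 15 * 14 * 13 * 12 * 11 * 10 * 9 * 8 * 7 * 6 * 5 * 4 * fact(3)
= 15 * 14 * 13 * 12 * 11 * 10 * 9 * 8 * 7 * 6 * 5 * 4 * 3 * fact(2)
= 15 * 14 * 13 * 12 * 11 * 10 * 9 * 8 * 7 * 6 * 5 * 4 * 3 * 2 * fact(1)
= 15 * 14 * 13 * 12 * 11 * 10 * 9 * 8 * 7 * 6 * 5 * 4 * 3 * 2 * 1
= 1307674368000

1307674368000


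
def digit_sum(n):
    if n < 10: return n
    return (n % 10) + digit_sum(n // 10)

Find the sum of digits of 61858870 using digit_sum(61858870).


digit_sum(61858870) = 0 + digit_sum(6185887)
digit_sum(6185887) = 7 + digit_sum(618588)
digit_sum(618588) = 8 + digit_sum(61858)
digit_sum(61858) = 8 + digit_sum(6185)
digit_sum(6185) = 5 + digit_sum(618)
digit_sum(618) = 8 + digit_sum(61)
digit_sum(61) = 1 + digit_sum(6)
digit_sum(6) = 6  (base case)
Total: 0 + 7 + 8 + 8 + 5 + 8 + 1 + 6 = 43

43


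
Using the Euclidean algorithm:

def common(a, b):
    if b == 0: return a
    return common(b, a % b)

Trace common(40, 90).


common(40, 90) = common(90, 40)
common(90, 40) = common(40, 10)
common(40, 10) = common(10, 0)
common(10, 0) = 10  (base case)

10


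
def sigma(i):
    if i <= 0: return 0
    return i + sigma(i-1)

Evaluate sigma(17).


sigma(17)
= 17 + 16 + 15 + 14 + 13 + 12 + 11 + 10 + 9 + 8 + 7 + 6 + 5 + 4 + 3 + 2 + 1 + sigma(0)
= 17 + 16 + 15 + 14 + 13 + 12 + 11 + 10 + 9 + 8 + 7 + 6 + 5 + 4 + 3 + 2 + 1 + 0
= 153

153


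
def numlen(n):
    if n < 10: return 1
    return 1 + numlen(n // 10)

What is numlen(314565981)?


numlen(314565981) = 1 + numlen(31456598)
numlen(31456598) = 1 + numlen(3145659)
numlen(3145659) = 1 + numlen(314565)
numlen(314565) = 1 + numlen(31456)
numlen(31456) = 1 + numlen(3145)
numlen(3145) = 1 + numlen(314)
numlen(314) = 1 + numlen(31)
numlen(31) = 1 + numlen(3)
numlen(3) = 1  (base case: 3 < 10)
Unwinding: 1 + 1 + 1 + 1 + 1 + 1 + 1 + 1 + 1 = 9

9


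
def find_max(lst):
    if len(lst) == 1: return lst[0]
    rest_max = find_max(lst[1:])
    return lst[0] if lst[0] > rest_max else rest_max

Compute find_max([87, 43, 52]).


find_max([87, 43, 52]): compare 87 with find_max([43, 52])
find_max([43, 52]): compare 43 with find_max([52])
find_max([52]) = 52  (base case)
Compare 43 with 52 -> 52
Compare 87 with 52 -> 87

87


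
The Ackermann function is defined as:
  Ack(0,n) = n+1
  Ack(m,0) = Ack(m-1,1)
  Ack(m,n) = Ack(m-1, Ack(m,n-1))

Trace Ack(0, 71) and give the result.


Ack(0, 71) = 72
Result: Ack(0, 71) = 72

72


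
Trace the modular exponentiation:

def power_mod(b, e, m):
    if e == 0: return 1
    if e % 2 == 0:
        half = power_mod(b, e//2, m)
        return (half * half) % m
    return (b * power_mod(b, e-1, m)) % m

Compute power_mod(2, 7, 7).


power_mod(2, 7, 7): e is odd, compute power_mod(2, 6, 7)
  power_mod(2, 6, 7): e is even, compute power_mod(2, 3, 7)
    power_mod(2, 3, 7): e is odd, compute power_mod(2, 2, 7)
      power_mod(2, 2, 7): e is even, compute power_mod(2, 1, 7)
        power_mod(2, 1, 7): e is odd, compute power_mod(2, 0, 7)
          power_mod(2, 0, 7) = 1
        (2 * 1) % 7 = 2
      half=2, (2*2) % 7 = 4
    (2 * 4) % 7 = 1
  half=1, (1*1) % 7 = 1
(2 * 1) % 7 = 2

2


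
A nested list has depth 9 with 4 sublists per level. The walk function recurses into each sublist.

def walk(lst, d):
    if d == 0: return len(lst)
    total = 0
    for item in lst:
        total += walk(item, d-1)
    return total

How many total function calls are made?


At depth 0 (root): 1 call
At depth 1: each of 1 parents calls walk on 4 children = 4 calls
At depth 2: each of 4 parents calls walk on 4 children = 16 calls
At depth 3: each of 16 parents calls walk on 4 children = 64 calls
At depth 4: each of 64 parents calls walk on 4 children = 256 calls
At depth 5: each of 256 parents calls walk on 4 children = 1024 calls
At depth 6: each of 1024 parents calls walk on 4 children = 4096 calls
At depth 7: each of 4096 parents calls walk on 4 children = 16384 calls
At depth 8: each of 16384 parents calls walk on 4 children = 65536 calls
At depth 9: each of 65536 parents calls walk on 4 children = 262144 calls
Total: 1 + 4 + 16 + 64 + 256 + 1024 + 4096 + 16384 + 65536 + 262144 = 349525

349525


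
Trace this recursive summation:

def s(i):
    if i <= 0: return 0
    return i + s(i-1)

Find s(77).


s(77)
= 77 + 76 + 75 + 74 + 73 + 72 + 71 + 70 + 69 + 68 + 67 + 66 + 65 + 64 + 63 + 62 + 61 + 60 + 59 + 58 + 57 + 56 + 55 + 54 + 53 + 52 + 51 + 50 + 49 + 48 + 47 + 46 + 45 + 44 + 43 + 42 + 41 + 40 + 39 + 38 + 37 + 36 + 35 + 34 + 33 + 32 + 31 + 30 + 29 + 28 + 27 + 26 + 25 + 24 + 23 + 22 + 21 + 20 + 19 + 18 + 17 + 16 + 15 + 14 + 13 + 12 + 11 + 10 + 9 + 8 + 7 + 6 + 5 + 4 + 3 + 2 + 1 + s(0)
= 77 + 76 + 75 + 74 + 73 + 72 + 71 + 70 + 69 + 68 + 67 + 66 + 65 + 64 + 63 + 62 + 61 + 60 + 59 + 58 + 57 + 56 + 55 + 54 + 53 + 52 + 51 + 50 + 49 + 48 + 47 + 46 + 45 + 44 + 43 + 42 + 41 + 40 + 39 + 38 + 37 + 36 + 35 + 34 + 33 + 32 + 31 + 30 + 29 + 28 + 27 + 26 + 25 + 24 + 23 + 22 + 21 + 20 + 19 + 18 + 17 + 16 + 15 + 14 + 13 + 12 + 11 + 10 + 9 + 8 + 7 + 6 + 5 + 4 + 3 + 2 + 1 + 0
= 3003

3003


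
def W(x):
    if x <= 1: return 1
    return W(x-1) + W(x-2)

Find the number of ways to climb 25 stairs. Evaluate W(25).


Building up from base cases:
W(0) = 1
W(1) = 1
W(2) = W(1) + W(0) = 1 + 1 = 2
W(3) = W(2) + W(1) = 2 + 1 = 3
W(4) = W(3) + W(2) = 3 + 2 = 5
W(5) = W(4) + W(3) = 5 + 3 = 8
W(6) = W(5) + W(4) = 8 + 5 = 13
W(7) = W(6) + W(5) = 13 + 8 = 21
W(8) = W(7) + W(6) = 21 + 13 = 34
W(9) = W(8) + W(7) = 34 + 21 = 55
W(10) = W(9) + W(8) = 55 + 34 = 89
W(11) = W(10) + W(9) = 89 + 55 = 144
W(12) = W(11) + W(10) = 144 + 89 = 233
W(13) = W(12) + W(11) = 233 + 144 = 377
W(14) = W(13) + W(12) = 377 + 233 = 610
W(15) = W(14) + W(13) = 610 + 377 = 987
W(16) = W(15) + W(14) = 987 + 610 = 1597
W(17) = W(16) + W(15) = 1597 + 987 = 2584
W(18) = W(17) + W(16) = 2584 + 1597 = 4181
W(19) = W(18) + W(17) = 4181 + 2584 = 6765
W(20) = W(19) + W(18) = 6765 + 4181 = 10946
W(21) = W(20) + W(19) = 10946 + 6765 = 17711
W(22) = W(21) + W(20) = 17711 + 10946 = 28657
W(23) = W(22) + W(21) = 28657 + 17711 = 46368
W(24) = W(23) + W(22) = 46368 + 28657 = 75025
W(25) = W(24) + W(23) = 75025 + 46368 = 121393

121393


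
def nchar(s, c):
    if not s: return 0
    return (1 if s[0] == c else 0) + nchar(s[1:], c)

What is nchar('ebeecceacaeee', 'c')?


s[0]='e' != 'c' -> 0
s[0]='b' != 'c' -> 0
s[0]='e' != 'c' -> 0
s[0]='e' != 'c' -> 0
s[0]='c' == 'c' -> 1
s[0]='c' == 'c' -> 1
s[0]='e' != 'c' -> 0
s[0]='a' != 'c' -> 0
s[0]='c' == 'c' -> 1
s[0]='a' != 'c' -> 0
s[0]='e' != 'c' -> 0
s[0]='e' != 'c' -> 0
s[0]='e' != 'c' -> 0
Sum: 0 + 0 + 0 + 0 + 1 + 1 + 0 + 0 + 1 + 0 + 0 + 0 + 0 = 3

3


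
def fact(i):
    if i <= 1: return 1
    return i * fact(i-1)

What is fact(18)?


fact(18)
= 18 * fact(17)
= 18 * 17 * fact(16)
= 18 * 17 * 16 * fact(15)
= 18 * 17 * 16 * 15 * fact(14)
= 18 * 17 * 16 * 15 * 14 * fact(13)
= 18 * 17 * 16 * 15 * 14 * 13 * fact(12)
= 18 * 17 * 16 * 15 * 14 * 13 * 12 * fact(11)
= 18 * 17 * 16 * 15 * 14 * 13 * 12 * 11 * fact(10)
= 18 * 17 * 16 * 15 * 14 * 13 * 12 * 11 * 10 * fact(9)
= 18 * 17 * 16 * 15 * 14 * 13 * 12 * 11 * 10 * 9 * fact(8)
= 18 * 17 * 16 * 15 * 14 * 13 * 12 * 11 * 10 * 9 * 8 * fact(7)
= 18 * 17 * 16 * 15 * 14 * 13 * 12 * 11 * 10 * 9 * 8 * 7 * fact(6)
= 18 * 17 * 16 * 15 * 14 * 13 * 12 * 11 * 10 * 9 * 8 * 7 * 6 * fact(5)
= 18 * 17 * 16 * 15 * 14 * 13 * 12 * 11 * 10 * 9 * 8 * 7 * 6 * 5 * fact(4)
= 18 * 17 * 16 * 15 * 14 * 13 * 12 * 11 * 10 * 9 * 8 * 7 * 6 * 5 * 4 * fact(3)
= 18 * 17 * 16 * 15 * 14 * 13 * 12 * 11 * 10 * 9 * 8 * 7 * 6 * 5 * 4 * 3 * fact(2)
= 18 * 17 * 16 * 15 * 14 * 13 * 12 * 11 * 10 * 9 * 8 * 7 * 6 * 5 * 4 * 3 * 2 * fact(1)
= 18 * 17 * 16 * 15 * 14 * 13 * 12 * 11 * 10 * 9 * 8 * 7 * 6 * 5 * 4 * 3 * 2 * 1
= 6402373705728000

6402373705728000


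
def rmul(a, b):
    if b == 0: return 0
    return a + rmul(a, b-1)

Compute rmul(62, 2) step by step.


rmul(62, 2) = 62 + rmul(62, 1)
rmul(62, 1) = 62 + rmul(62, 0)
rmul(62, 0) = 0  (base case)
Total: 62 + 62 + 0 = 124

124


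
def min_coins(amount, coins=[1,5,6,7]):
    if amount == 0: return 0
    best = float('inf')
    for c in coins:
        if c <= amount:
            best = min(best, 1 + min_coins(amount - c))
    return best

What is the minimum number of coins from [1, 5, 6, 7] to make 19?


Building up with DP:
min_coins(0) = 0
min_coins(1) = min(1+min_coins(0)=1+0=1) = 1
min_coins(2) = min(1+min_coins(1)=1+1=2) = 2
min_coins(3) = min(1+min_coins(2)=1+2=3) = 3
min_coins(4) = min(1+min_coins(3)=1+3=4) = 4
min_coins(5) = min(1+min_coins(4)=1+4=5, 1+min_coins(0)=1+0=1) = 1
min_coins(6) = min(1+min_coins(5)=1+1=2, 1+min_coins(1)=1+1=2, 1+min_coins(0)=1+0=1) = 1
min_coins(7) = min(1+min_coins(6)=1+1=2, 1+min_coins(2)=1+2=3, 1+min_coins(1)=1+1=2, 1+min_coins(0)=1+0=1) = 1
min_coins(8) = min(1+min_coins(7)=1+1=2, 1+min_coins(3)=1+3=4, 1+min_coins(2)=1+2=3, 1+min_coins(1)=1+1=2) = 2
min_coins(9) = min(1+min_coins(8)=1+2=3, 1+min_coins(4)=1+4=5, 1+min_coins(3)=1+3=4, 1+min_coins(2)=1+2=3) = 3
min_coins(10) = min(1+min_coins(9)=1+3=4, 1+min_coins(5)=1+1=2, 1+min_coins(4)=1+4=5, 1+min_coins(3)=1+3=4) = 2
min_coins(11) = min(1+min_coins(10)=1+2=3, 1+min_coins(6)=1+1=2, 1+min_coins(5)=1+1=2, 1+min_coins(4)=1+4=5) = 2
min_coins(12) = min(1+min_coins(11)=1+2=3, 1+min_coins(7)=1+1=2, 1+min_coins(6)=1+1=2, 1+min_coins(5)=1+1=2) = 2
min_coins(13) = min(1+min_coins(12)=1+2=3, 1+min_coins(8)=1+2=3, 1+min_coins(7)=1+1=2, 1+min_coins(6)=1+1=2) = 2
min_coins(14) = min(1+min_coins(13)=1+2=3, 1+min_coins(9)=1+3=4, 1+min_coins(8)=1+2=3, 1+min_coins(7)=1+1=2) = 2
min_coins(15) = min(1+min_coins(14)=1+2=3, 1+min_coins(10)=1+2=3, 1+min_coins(9)=1+3=4, 1+min_coins(8)=1+2=3) = 3
min_coins(16) = min(1+min_coins(15)=1+3=4, 1+min_coins(11)=1+2=3, 1+min_coins(10)=1+2=3, 1+min_coins(9)=1+3=4) = 3
min_coins(17) = min(1+min_coins(16)=1+3=4, 1+min_coins(12)=1+2=3, 1+min_coins(11)=1+2=3, 1+min_coins(10)=1+2=3) = 3
min_coins(18) = min(1+min_coins(17)=1+3=4, 1+min_coins(13)=1+2=3, 1+min_coins(12)=1+2=3, 1+min_coins(11)=1+2=3) = 3
min_coins(19) = min(1+min_coins(18)=1+3=4, 1+min_coins(14)=1+2=3, 1+min_coins(13)=1+2=3, 1+min_coins(12)=1+2=3) = 3

3


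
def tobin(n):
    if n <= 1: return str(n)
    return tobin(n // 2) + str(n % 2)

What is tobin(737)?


tobin(737) = tobin(368) + '1'
tobin(368) = tobin(184) + '0'
tobin(184) = tobin(92) + '0'
tobin(92) = tobin(46) + '0'
tobin(46) = tobin(23) + '0'
tobin(23) = tobin(11) + '1'
tobin(11) = tobin(5) + '1'
tobin(5) = tobin(2) + '1'
tobin(2) = tobin(1) + '0'
tobin(1) = '1'  (base case)
Concatenating: '1' + '0' + '1' + '1' + '1' + '0' + '0' + '0' + '0' + '1' = '1011100001'

1011100001


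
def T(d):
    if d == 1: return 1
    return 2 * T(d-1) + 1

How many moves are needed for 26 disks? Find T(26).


T(26) = 2 * T(25) + 1
T(25) = 2 * T(24) + 1
T(24) = 2 * T(23) + 1
T(23) = 2 * T(22) + 1
T(22) = 2 * T(21) + 1
T(21) = 2 * T(20) + 1
T(20) = 2 * T(19) + 1
T(19) = 2 * T(18) + 1
T(18) = 2 * T(17) + 1
T(17) = 2 * T(16) + 1
T(16) = 2 * T(15) + 1
T(15) = 2 * T(14) + 1
T(14) = 2 * T(13) + 1
T(13) = 2 * T(12) + 1
T(12) = 2 * T(11) + 1
T(11) = 2 * T(10) + 1
T(10) = 2 * T(9) + 1
T(9) = 2 * T(8) + 1
T(8) = 2 * T(7) + 1
T(7) = 2 * T(6) + 1
T(6) = 2 * T(5) + 1
T(5) = 2 * T(4) + 1
T(4) = 2 * T(3) + 1
T(3) = 2 * T(2) + 1
T(2) = 2 * T(1) + 1
T(1) = 1  (base case)
T(2) = 2 * 1 + 1 = 3
T(3) = 2 * 3 + 1 = 7
T(4) = 2 * 7 + 1 = 15
T(5) = 2 * 15 + 1 = 31
T(6) = 2 * 31 + 1 = 63
T(7) = 2 * 63 + 1 = 127
T(8) = 2 * 127 + 1 = 255
T(9) = 2 * 255 + 1 = 511
T(10) = 2 * 511 + 1 = 1023
T(11) = 2 * 1023 + 1 = 2047
T(12) = 2 * 2047 + 1 = 4095
T(13) = 2 * 4095 + 1 = 8191
T(14) = 2 * 8191 + 1 = 16383
T(15) = 2 * 16383 + 1 = 32767
T(16) = 2 * 32767 + 1 = 65535
T(17) = 2 * 65535 + 1 = 131071
T(18) = 2 * 131071 + 1 = 262143
T(19) = 2 * 262143 + 1 = 524287
T(20) = 2 * 524287 + 1 = 1048575
T(21) = 2 * 1048575 + 1 = 2097151
T(22) = 2 * 2097151 + 1 = 4194303
T(23) = 2 * 4194303 + 1 = 8388607
T(24) = 2 * 8388607 + 1 = 16777215
T(25) = 2 * 16777215 + 1 = 33554431
T(26) = 2 * 33554431 + 1 = 67108863

67108863


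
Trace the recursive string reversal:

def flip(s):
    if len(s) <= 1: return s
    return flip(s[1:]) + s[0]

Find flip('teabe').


flip('teabe') = flip('eabe') + 't'
flip('eabe') = flip('abe') + 'e'
flip('abe') = flip('be') + 'a'
flip('be') = flip('e') + 'b'
flip('e') = 'e'  (base case)
Concatenating: 'e' + 'b' + 'a' + 'e' + 't' = 'ebaet'

ebaet


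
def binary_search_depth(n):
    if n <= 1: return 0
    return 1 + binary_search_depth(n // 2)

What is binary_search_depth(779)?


779 / 2 = 389
389 / 2 = 194
194 / 2 = 97
97 / 2 = 48
48 / 2 = 24
24 / 2 = 12
12 / 2 = 6
6 / 2 = 3
3 / 2 = 1
Reached 1 after 9 halvings

9


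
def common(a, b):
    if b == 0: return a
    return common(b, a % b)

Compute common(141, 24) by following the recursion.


common(141, 24) = common(24, 21)
common(24, 21) = common(21, 3)
common(21, 3) = common(3, 0)
common(3, 0) = 3  (base case)

3


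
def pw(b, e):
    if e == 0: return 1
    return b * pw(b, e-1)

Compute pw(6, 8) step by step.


pw(6, 8)
= 6 * pw(6, 7)
= 6 * 6 * pw(6, 6)
= 6 * 6 * 6 * pw(6, 5)
= 6 * 6 * 6 * 6 * pw(6, 4)
= 6 * 6 * 6 * 6 * 6 * pw(6, 3)
= 6 * 6 * 6 * 6 * 6 * 6 * pw(6, 2)
= 6 * 6 * 6 * 6 * 6 * 6 * 6 * pw(6, 1)
= 6 * 6 * 6 * 6 * 6 * 6 * 6 * 6 * pw(6, 0)
= 6 * 6 * 6 * 6 * 6 * 6 * 6 * 6 * 1
= 1679616

1679616


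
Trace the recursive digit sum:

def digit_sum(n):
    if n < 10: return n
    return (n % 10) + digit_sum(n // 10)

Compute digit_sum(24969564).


digit_sum(24969564) = 4 + digit_sum(2496956)
digit_sum(2496956) = 6 + digit_sum(249695)
digit_sum(249695) = 5 + digit_sum(24969)
digit_sum(24969) = 9 + digit_sum(2496)
digit_sum(2496) = 6 + digit_sum(249)
digit_sum(249) = 9 + digit_sum(24)
digit_sum(24) = 4 + digit_sum(2)
digit_sum(2) = 2  (base case)
Total: 4 + 6 + 5 + 9 + 6 + 9 + 4 + 2 = 45

45


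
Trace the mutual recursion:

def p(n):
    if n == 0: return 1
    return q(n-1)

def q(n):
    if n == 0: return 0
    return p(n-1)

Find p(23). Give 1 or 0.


p(23) = q(22)
q(22) = p(21)
p(21) = q(20)
q(20) = p(19)
p(19) = q(18)
q(18) = p(17)
p(17) = q(16)
q(16) = p(15)
p(15) = q(14)
q(14) = p(13)
p(13) = q(12)
q(12) = p(11)
p(11) = q(10)
q(10) = p(9)
p(9) = q(8)
q(8) = p(7)
p(7) = q(6)
q(6) = p(5)
p(5) = q(4)
q(4) = p(3)
p(3) = q(2)
q(2) = p(1)
p(1) = q(0)
q(0) = 0  (base case)
Result: 0

0


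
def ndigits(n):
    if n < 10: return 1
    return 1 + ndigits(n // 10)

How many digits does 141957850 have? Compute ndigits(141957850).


ndigits(141957850) = 1 + ndigits(14195785)
ndigits(14195785) = 1 + ndigits(1419578)
ndigits(1419578) = 1 + ndigits(141957)
ndigits(141957) = 1 + ndigits(14195)
ndigits(14195) = 1 + ndigits(1419)
ndigits(1419) = 1 + ndigits(141)
ndigits(141) = 1 + ndigits(14)
ndigits(14) = 1 + ndigits(1)
ndigits(1) = 1  (base case: 1 < 10)
Unwinding: 1 + 1 + 1 + 1 + 1 + 1 + 1 + 1 + 1 = 9

9


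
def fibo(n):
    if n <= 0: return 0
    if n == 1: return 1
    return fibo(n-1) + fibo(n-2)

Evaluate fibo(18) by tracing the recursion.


Computing fibo(18) bottom-up:
fibo(0) = 0
fibo(1) = 1
fibo(2) = fibo(1) + fibo(0) = 1 + 0 = 1
fibo(3) = fibo(2) + fibo(1) = 1 + 1 = 2
fibo(4) = fibo(3) + fibo(2) = 2 + 1 = 3
fibo(5) = fibo(4) + fibo(3) = 3 + 2 = 5
fibo(6) = fibo(5) + fibo(4) = 5 + 3 = 8
fibo(7) = fibo(6) + fibo(5) = 8 + 5 = 13
fibo(8) = fibo(7) + fibo(6) = 13 + 8 = 21
fibo(9) = fibo(8) + fibo(7) = 21 + 13 = 34
fibo(10) = fibo(9) + fibo(8) = 34 + 21 = 55
fibo(11) = fibo(10) + fibo(9) = 55 + 34 = 89
fibo(12) = fibo(11) + fibo(10) = 89 + 55 = 144
fibo(13) = fibo(12) + fibo(11) = 144 + 89 = 233
fibo(14) = fibo(13) + fibo(12) = 233 + 144 = 377
fibo(15) = fibo(14) + fibo(13) = 377 + 233 = 610
fibo(16) = fibo(15) + fibo(14) = 610 + 377 = 987
fibo(17) = fibo(16) + fibo(15) = 987 + 610 = 1597
fibo(18) = fibo(17) + fibo(16) = 1597 + 987 = 2584

2584


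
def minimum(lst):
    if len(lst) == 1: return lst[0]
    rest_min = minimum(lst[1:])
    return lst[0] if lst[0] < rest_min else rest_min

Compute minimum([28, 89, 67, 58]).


minimum([28, 89, 67, 58]): compare 28 with minimum([89, 67, 58])
minimum([89, 67, 58]): compare 89 with minimum([67, 58])
minimum([67, 58]): compare 67 with minimum([58])
minimum([58]) = 58  (base case)
Compare 67 with 58 -> 58
Compare 89 with 58 -> 58
Compare 28 with 58 -> 28

28


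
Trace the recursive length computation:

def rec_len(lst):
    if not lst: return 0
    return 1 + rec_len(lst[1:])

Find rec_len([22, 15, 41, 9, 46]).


rec_len([22, 15, 41, 9, 46]) = 1 + rec_len([15, 41, 9, 46])
rec_len([15, 41, 9, 46]) = 1 + rec_len([41, 9, 46])
rec_len([41, 9, 46]) = 1 + rec_len([9, 46])
rec_len([9, 46]) = 1 + rec_len([46])
rec_len([46]) = 1 + rec_len([])
rec_len([]) = 0  (base case)
Unwinding: 1 + 1 + 1 + 1 + 1 + 0 = 5

5


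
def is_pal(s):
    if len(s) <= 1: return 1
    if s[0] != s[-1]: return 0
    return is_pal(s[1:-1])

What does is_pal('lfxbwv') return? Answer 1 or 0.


is_pal('lfxbwv'): s[0]='l' != s[-1]='v' -> return 0
Result: 0 (not a palindrome)

0


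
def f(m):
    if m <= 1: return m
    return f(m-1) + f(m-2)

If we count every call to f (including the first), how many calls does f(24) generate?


Let C(n) = total calls for f(n)
C(0) = 1, C(1) = 1
C(2) = 1 + C(1) + C(0) = 1 + 1 + 1 = 3
C(3) = 1 + C(2) + C(1) = 1 + 3 + 1 = 5
C(4) = 1 + C(3) + C(2) = 1 + 5 + 3 = 9
C(5) = 1 + C(4) + C(3) = 1 + 9 + 5 = 15
C(6) = 1 + C(5) + C(4) = 1 + 15 + 9 = 25
C(7) = 1 + C(6) + C(5) = 1 + 25 + 15 = 41
C(8) = 1 + C(7) + C(6) = 1 + 41 + 25 = 67
C(9) = 1 + C(8) + C(7) = 1 + 67 + 41 = 109
C(10) = 1 + C(9) + C(8) = 1 + 109 + 67 = 177
C(11) = 1 + C(10) + C(9) = 1 + 177 + 109 = 287
C(12) = 1 + C(11) + C(10) = 1 + 287 + 177 = 465
C(13) = 1 + C(12) + C(11) = 1 + 465 + 287 = 753
C(14) = 1 + C(13) + C(12) = 1 + 753 + 465 = 1219
C(15) = 1 + C(14) + C(13) = 1 + 1219 + 753 = 1973
C(16) = 1 + C(15) + C(14) = 1 + 1973 + 1219 = 3193
C(17) = 1 + C(16) + C(15) = 1 + 3193 + 1973 = 5167
C(18) = 1 + C(17) + C(16) = 1 + 5167 + 3193 = 8361
C(19) = 1 + C(18) + C(17) = 1 + 8361 + 5167 = 13529
C(20) = 1 + C(19) + C(18) = 1 + 13529 + 8361 = 21891
C(21) = 1 + C(20) + C(19) = 1 + 21891 + 13529 = 35421
C(22) = 1 + C(21) + C(20) = 1 + 35421 + 21891 = 57313
C(23) = 1 + C(22) + C(21) = 1 + 57313 + 35421 = 92735
C(24) = 1 + C(23) + C(22) = 1 + 92735 + 57313 = 150049

150049
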